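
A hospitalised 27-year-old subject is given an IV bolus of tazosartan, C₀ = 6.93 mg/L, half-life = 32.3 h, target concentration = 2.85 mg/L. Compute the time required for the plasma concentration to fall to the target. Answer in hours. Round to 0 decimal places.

41 h

k = ln2 / t½ = 0.693147 / 32.3 = 0.02146 h⁻¹
t = ln(C₀ / C) / k = ln(6.930 / 2.85) / 0.02146
  = ln(2.432) / 0.02146 = 0.8887 / 0.02146 = 41.41 h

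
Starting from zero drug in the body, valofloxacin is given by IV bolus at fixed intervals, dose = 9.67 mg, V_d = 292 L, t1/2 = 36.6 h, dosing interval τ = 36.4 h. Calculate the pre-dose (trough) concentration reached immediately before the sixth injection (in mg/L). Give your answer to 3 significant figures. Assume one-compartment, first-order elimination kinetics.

C₀ per dose = Dose / Vd = 9.67 / 292 = 0.03312 mg/L
k = ln2 / t½ = 0.693147 / 36.6 = 0.01894 h⁻¹
Fraction remaining after one interval: r = e^(−kτ) = e^(−0.01894 × 36.4) = 0.5019
Before dose 6, 5 doses have been given (aged 1τ, 2τ, 3τ, 4τ, 5τ).
C_trough = C₀ × (r + r² + … + r^5) = C₀ × r(1−r^5)/(1−r)
        = 0.03312 × 0.5019 × (1 − 0.03185) / (1 − 0.5019) = 0.03231 mg/L

0.0323 mg/L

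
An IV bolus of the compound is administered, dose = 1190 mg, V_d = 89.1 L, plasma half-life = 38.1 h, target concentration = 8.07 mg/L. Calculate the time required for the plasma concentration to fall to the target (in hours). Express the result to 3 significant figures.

C₀ = Dose / Vd = 1190 / 89.1 = 13.36 mg/L
k = ln2 / t½ = 0.693147 / 38.1 = 0.01819 h⁻¹
t = ln(C₀ / C) / k = ln(13.36 / 8.07) / 0.01819
  = ln(1.656) / 0.01819 = 0.5044 / 0.01819 = 27.73 h

27.7 h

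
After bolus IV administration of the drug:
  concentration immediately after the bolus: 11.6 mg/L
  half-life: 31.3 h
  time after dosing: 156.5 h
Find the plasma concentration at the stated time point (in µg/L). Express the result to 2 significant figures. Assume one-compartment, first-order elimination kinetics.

360 µg/L

k = ln2 / t½ = 0.693147 / 31.3 = 0.02215 h⁻¹
t / t½ = 156.5 / 31.3 = 5 half-lives
C = C₀ × (1/2)^5 = 11.60 × 0.03125 = 0.3625 mg/L
Convert: 0.3625 mg/L × 1000 = 362.5 µg/L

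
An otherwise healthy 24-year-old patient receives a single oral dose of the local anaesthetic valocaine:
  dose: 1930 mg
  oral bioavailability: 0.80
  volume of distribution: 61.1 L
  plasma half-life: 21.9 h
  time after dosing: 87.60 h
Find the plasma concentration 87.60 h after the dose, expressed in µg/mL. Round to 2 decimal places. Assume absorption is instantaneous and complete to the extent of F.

1.58 µg/mL

Amount reaching circulation = F × Dose = 0.80 × 1930 = 1544 mg
C₀ = F·Dose / Vd = 1544 / 61.1 = 25.27 mg/L
k = ln2 / t½ = 0.693147 / 21.9 = 0.03165 h⁻¹
t / t½ = 87.60 / 21.9 = 4 half-lives
C = C₀ × (1/2)^4 = 25.27 × 0.06250 = 1.579 mg/L
(1.579 mg/L = 1.579 µg/mL)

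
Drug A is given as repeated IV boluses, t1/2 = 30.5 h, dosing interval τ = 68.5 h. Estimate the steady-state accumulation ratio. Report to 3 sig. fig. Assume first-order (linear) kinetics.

1.27

k = ln2 / t½ = 0.693147 / 30.5 = 0.02273 h⁻¹
e^(−kτ) = e^(−0.02273 × 68.5) = 0.2108
Accumulation ratio R = 1 / (1 − e^(−kτ)) = 1 / (1 − 0.2108) = 1.267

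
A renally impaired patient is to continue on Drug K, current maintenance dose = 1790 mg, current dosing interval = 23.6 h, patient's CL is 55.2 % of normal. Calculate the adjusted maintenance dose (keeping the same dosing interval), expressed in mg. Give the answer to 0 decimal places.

988 mg

To keep the same average steady-state level, dosing rate must scale with clearance.
CL ratio = 55.2 / 100 = 0.5520
New dose (same interval) = 1790 × 0.5520 = 988.1 mg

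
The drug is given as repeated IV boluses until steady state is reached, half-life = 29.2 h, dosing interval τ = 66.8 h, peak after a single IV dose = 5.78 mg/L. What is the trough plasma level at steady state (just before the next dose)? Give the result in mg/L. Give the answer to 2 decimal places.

1.49 mg/L

k = ln2 / t½ = 0.693147 / 29.2 = 0.02374 h⁻¹
e^(−kτ) = e^(−0.02374 × 66.8) = 0.2048
Accumulation ratio R = 1 / (1 − e^(−kτ)) = 1 / (1 − 0.2048) = 1.258
Steady-state trough = C₀ × R × e^(−kτ) = 5.78 × 1.258 × 0.2048 = 1.489 mg/L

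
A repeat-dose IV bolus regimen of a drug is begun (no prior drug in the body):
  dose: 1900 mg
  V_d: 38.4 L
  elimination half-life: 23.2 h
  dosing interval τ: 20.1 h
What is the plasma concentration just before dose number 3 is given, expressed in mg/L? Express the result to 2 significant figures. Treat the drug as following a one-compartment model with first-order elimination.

42 mg/L

C₀ per dose = Dose / Vd = 1900 / 38.4 = 49.48 mg/L
k = ln2 / t½ = 0.693147 / 23.2 = 0.02988 h⁻¹
Fraction remaining after one interval: r = e^(−kτ) = e^(−0.02988 × 20.1) = 0.5485
Before dose 3, 2 doses have been given (aged 1τ, 2τ).
C_trough = C₀ × (r + r²) = 49.48 × (0.5485 + 0.3009) = 42.03 mg/L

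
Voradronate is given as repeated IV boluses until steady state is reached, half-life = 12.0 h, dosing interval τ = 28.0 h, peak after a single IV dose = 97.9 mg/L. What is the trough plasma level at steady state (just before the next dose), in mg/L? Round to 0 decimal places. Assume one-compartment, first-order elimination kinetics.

24 mg/L

k = ln2 / t½ = 0.693147 / 12.0 = 0.05776 h⁻¹
e^(−kτ) = e^(−0.05776 × 28.0) = 0.1984
Accumulation ratio R = 1 / (1 − e^(−kτ)) = 1 / (1 − 0.1984) = 1.248
Steady-state trough = C₀ × R × e^(−kτ) = 97.9 × 1.248 × 0.1984 = 24.24 mg/L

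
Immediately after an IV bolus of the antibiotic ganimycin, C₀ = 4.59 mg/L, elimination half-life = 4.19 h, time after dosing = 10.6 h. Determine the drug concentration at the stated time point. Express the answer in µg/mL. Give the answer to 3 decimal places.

k = ln2 / t½ = 0.693147 / 4.19 = 0.1654 h⁻¹
C = C₀ · e^(−k·t) = 4.590 × e^(−0.1654 × 10.6)
  = 4.590 × 0.1732 = 0.7950 mg/L
(0.7950 mg/L = 0.7950 µg/mL)

0.795 µg/mL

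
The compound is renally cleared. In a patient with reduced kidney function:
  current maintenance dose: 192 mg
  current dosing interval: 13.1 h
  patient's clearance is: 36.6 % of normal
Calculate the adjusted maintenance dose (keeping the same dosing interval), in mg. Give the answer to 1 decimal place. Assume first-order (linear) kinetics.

To keep the same average steady-state level, dosing rate must scale with clearance.
CL ratio = 36.6 / 100 = 0.3660
New dose (same interval) = 192 × 0.3660 = 70.27 mg

70.3 mg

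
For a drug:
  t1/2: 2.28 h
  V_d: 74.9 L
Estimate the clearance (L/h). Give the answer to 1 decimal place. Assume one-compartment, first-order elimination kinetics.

k = ln2 / t½ = 0.693147 / 2.28 = 0.3040 h⁻¹
CL = k × Vd = 0.3040 × 74.9 = 22.77 L/h

22.8 L/h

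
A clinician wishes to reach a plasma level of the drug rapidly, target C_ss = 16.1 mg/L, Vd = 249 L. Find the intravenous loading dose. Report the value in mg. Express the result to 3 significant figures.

LD = Css × Vd = 16.1 × 249 = 4009 mg

4010 mg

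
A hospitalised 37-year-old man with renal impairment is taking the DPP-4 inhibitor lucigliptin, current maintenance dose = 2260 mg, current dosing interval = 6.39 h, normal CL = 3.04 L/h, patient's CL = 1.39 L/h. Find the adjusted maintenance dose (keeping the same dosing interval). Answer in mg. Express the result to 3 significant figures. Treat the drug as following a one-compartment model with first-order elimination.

To keep the same average steady-state level, dosing rate must scale with clearance.
CL ratio = 1.39 / 3.04 = 0.4572
New dose (same interval) = 2260 × 0.4572 = 1033 mg

1030 mg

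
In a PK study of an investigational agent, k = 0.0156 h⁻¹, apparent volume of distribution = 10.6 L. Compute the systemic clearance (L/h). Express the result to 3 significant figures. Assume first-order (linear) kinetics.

CL = k × Vd = 0.0156 × 10.6 = 0.1654 L/h

0.165 L/h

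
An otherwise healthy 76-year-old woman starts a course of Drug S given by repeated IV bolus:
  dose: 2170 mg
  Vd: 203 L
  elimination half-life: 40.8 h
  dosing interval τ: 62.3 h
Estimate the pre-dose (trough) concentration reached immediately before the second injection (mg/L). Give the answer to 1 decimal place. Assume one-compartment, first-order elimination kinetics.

C₀ per dose = Dose / Vd = 2170 / 203 = 10.69 mg/L
k = ln2 / t½ = 0.693147 / 40.8 = 0.01699 h⁻¹
Fraction remaining after one interval: r = e^(−kτ) = e^(−0.01699 × 62.3) = 0.3470
Before dose 2, 1 dose has been given (aged 1τ).
C_trough = C₀ × r = 10.69 × 0.3470 = 3.709 mg/L

3.7 mg/L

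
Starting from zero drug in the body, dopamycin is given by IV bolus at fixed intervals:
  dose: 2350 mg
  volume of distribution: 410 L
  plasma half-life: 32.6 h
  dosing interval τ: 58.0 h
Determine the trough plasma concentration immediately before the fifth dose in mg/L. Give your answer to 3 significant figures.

2.34 mg/L

C₀ per dose = Dose / Vd = 2350 / 410 = 5.732 mg/L
k = ln2 / t½ = 0.693147 / 32.6 = 0.02126 h⁻¹
Fraction remaining after one interval: r = e^(−kτ) = e^(−0.02126 × 58.0) = 0.2914
Before dose 5, 4 doses have been given (aged 1τ, 2τ, 3τ, 4τ).
C_trough = C₀ × (r + r² + … + r^4) = C₀ × r(1−r^4)/(1−r)
        = 5.732 × 0.2914 × (1 − 0.007210) / (1 − 0.2914) = 2.340 mg/L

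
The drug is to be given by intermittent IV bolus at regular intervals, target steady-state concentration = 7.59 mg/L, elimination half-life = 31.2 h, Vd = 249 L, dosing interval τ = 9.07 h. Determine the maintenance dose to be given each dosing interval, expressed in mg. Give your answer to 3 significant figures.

k = ln2 / t½ = 0.693147 / 31.2 = 0.02222 h⁻¹
CL = k × Vd = 0.02222 × 249 = 5.533 L/h
At steady state, Dose/τ = Css × CL.
Dose = Css × CL × τ = 7.59 × 5.533 × 9.07 = 380.9 mg

381 mg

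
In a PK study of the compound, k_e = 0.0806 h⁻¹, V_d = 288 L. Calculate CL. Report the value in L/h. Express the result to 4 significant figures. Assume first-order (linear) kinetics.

CL = k × Vd = 0.0806 × 288 = 23.21 L/h

23.21 L/h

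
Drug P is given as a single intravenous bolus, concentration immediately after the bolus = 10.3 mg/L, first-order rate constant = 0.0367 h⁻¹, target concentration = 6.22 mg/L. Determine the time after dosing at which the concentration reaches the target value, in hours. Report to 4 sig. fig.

13.74 h

t = ln(C₀ / C) / k = ln(10.30 / 6.22) / 0.03670
  = ln(1.656) / 0.03670 = 0.5044 / 0.03670 = 13.74 h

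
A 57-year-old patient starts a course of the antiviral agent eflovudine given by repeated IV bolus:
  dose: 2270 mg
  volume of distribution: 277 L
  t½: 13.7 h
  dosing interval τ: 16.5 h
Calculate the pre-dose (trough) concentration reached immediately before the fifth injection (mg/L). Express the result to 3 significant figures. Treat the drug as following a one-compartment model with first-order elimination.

6.06 mg/L

C₀ per dose = Dose / Vd = 2270 / 277 = 8.195 mg/L
k = ln2 / t½ = 0.693147 / 13.7 = 0.05059 h⁻¹
Fraction remaining after one interval: r = e^(−kτ) = e^(−0.05059 × 16.5) = 0.4340
Before dose 5, 4 doses have been given (aged 1τ, 2τ, 3τ, 4τ).
C_trough = C₀ × (r + r² + … + r^4) = C₀ × r(1−r^4)/(1−r)
        = 8.195 × 0.4340 × (1 − 0.03548) / (1 − 0.4340) = 6.061 mg/L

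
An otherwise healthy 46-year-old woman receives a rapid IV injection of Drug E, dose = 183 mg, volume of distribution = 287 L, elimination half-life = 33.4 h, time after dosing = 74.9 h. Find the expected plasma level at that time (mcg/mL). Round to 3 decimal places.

C₀ = Dose / Vd = 183.0 / 287 = 0.6376 mg/L
k = ln2 / t½ = 0.693147 / 33.4 = 0.02075 h⁻¹
C = C₀ · e^(−k·t) = 0.6376 × e^(−0.02075 × 74.9)
  = 0.6376 × 0.2114 = 0.1348 mg/L
(0.1348 mg/L = 0.1348 mcg/mL)

0.135 mcg/mL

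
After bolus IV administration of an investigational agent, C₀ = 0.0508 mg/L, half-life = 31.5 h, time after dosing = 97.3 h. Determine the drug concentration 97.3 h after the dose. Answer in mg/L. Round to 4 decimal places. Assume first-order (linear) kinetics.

0.0060 mg/L

k = ln2 / t½ = 0.693147 / 31.5 = 0.02200 h⁻¹
C = C₀ · e^(−k·t) = 0.05080 × e^(−0.02200 × 97.3)
  = 0.05080 × 0.1176 = 0.005974 mg/L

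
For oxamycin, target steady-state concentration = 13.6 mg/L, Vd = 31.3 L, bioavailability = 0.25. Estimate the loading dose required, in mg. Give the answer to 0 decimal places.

1703 mg

LD = Css × Vd / F = 13.6 × 31.3 / 0.25 = 1703 mg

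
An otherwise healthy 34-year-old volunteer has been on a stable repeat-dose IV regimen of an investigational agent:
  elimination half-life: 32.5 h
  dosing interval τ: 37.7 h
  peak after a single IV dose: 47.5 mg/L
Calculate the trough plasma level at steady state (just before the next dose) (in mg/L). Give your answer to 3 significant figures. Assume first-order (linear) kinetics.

k = ln2 / t½ = 0.693147 / 32.5 = 0.02133 h⁻¹
e^(−kτ) = e^(−0.02133 × 37.7) = 0.4475
Accumulation ratio R = 1 / (1 − e^(−kτ)) = 1 / (1 − 0.4475) = 1.810
Steady-state trough = C₀ × R × e^(−kτ) = 47.5 × 1.810 × 0.4475 = 38.47 mg/L

38.5 mg/L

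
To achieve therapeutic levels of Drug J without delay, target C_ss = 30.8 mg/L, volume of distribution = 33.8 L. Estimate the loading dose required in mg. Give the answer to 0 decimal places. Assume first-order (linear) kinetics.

LD = Css × Vd = 30.8 × 33.8 = 1041 mg

1041 mg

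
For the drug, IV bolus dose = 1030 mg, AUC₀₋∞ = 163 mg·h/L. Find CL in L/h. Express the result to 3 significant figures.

6.32 L/h

CL = Dose / AUC = 1030 / 163 = 6.319 L/h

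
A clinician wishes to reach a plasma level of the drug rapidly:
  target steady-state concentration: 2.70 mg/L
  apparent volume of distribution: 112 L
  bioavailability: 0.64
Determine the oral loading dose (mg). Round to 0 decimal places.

LD = Css × Vd / F = 2.70 × 112 / 0.64 = 472.5 mg

473 mg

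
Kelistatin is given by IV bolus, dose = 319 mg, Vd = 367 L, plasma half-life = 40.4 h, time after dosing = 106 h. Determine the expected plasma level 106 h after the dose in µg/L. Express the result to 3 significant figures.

141 µg/L

C₀ = Dose / Vd = 319.0 / 367 = 0.8692 mg/L
k = ln2 / t½ = 0.693147 / 40.4 = 0.01716 h⁻¹
C = C₀ · e^(−k·t) = 0.8692 × e^(−0.01716 × 106)
  = 0.8692 × 0.1622 = 0.1410 mg/L
Convert: 0.1410 mg/L × 1000 = 141.0 µg/L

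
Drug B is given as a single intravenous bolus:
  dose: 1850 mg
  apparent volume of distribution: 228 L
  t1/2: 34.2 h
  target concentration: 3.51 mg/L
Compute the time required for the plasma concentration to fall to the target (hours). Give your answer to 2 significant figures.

41 h

C₀ = Dose / Vd = 1850 / 228 = 8.114 mg/L
k = ln2 / t½ = 0.693147 / 34.2 = 0.02027 h⁻¹
t = ln(C₀ / C) / k = ln(8.114 / 3.51) / 0.02027
  = ln(2.312) / 0.02027 = 0.8381 / 0.02027 = 41.35 h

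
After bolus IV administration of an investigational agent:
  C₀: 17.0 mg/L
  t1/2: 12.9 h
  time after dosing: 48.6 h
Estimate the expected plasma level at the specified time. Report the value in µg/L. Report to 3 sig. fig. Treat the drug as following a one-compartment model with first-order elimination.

1250 µg/L

k = ln2 / t½ = 0.693147 / 12.9 = 0.05373 h⁻¹
C = C₀ · e^(−k·t) = 17.00 × e^(−0.05373 × 48.6)
  = 17.00 × 0.07344 = 1.248 mg/L
Convert: 1.248 mg/L × 1000 = 1248 µg/L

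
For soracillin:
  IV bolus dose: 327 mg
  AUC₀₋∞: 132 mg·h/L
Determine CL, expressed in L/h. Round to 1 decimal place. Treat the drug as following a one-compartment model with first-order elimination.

2.5 L/h

CL = Dose / AUC = 327 / 132 = 2.477 L/h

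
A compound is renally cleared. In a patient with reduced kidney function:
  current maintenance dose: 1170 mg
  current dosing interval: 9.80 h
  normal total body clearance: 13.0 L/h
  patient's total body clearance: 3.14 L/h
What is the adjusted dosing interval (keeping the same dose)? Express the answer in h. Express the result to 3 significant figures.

40.6 h

To keep the same average steady-state level, dosing rate must scale with clearance.
CL ratio = 3.14 / 13.0 = 0.2415
New interval (same dose) = 9.80 / 0.2415 = 40.58 h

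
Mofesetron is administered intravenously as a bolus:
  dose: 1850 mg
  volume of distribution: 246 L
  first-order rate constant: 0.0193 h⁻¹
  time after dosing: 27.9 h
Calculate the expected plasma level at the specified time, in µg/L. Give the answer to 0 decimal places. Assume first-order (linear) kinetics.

C₀ = Dose / Vd = 1850 / 246 = 7.520 mg/L
C = C₀ · e^(−k·t) = 7.520 × e^(−0.01930 × 27.9)
  = 7.520 × 0.5836 = 4.389 mg/L
Convert: 4.389 mg/L × 1000 = 4389 µg/L

4389 µg/L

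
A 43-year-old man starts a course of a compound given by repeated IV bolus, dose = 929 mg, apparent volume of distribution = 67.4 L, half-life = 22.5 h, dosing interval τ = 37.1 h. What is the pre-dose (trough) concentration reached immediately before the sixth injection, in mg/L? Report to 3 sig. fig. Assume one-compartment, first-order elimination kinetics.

C₀ per dose = Dose / Vd = 929 / 67.4 = 13.78 mg/L
k = ln2 / t½ = 0.693147 / 22.5 = 0.03081 h⁻¹
Fraction remaining after one interval: r = e^(−kτ) = e^(−0.03081 × 37.1) = 0.3188
Before dose 6, 5 doses have been given (aged 1τ, 2τ, 3τ, 4τ, 5τ).
C_trough = C₀ × (r + r² + … + r^5) = C₀ × r(1−r^5)/(1−r)
        = 13.78 × 0.3188 × (1 − 0.003293) / (1 − 0.3188) = 6.428 mg/L

6.43 mg/L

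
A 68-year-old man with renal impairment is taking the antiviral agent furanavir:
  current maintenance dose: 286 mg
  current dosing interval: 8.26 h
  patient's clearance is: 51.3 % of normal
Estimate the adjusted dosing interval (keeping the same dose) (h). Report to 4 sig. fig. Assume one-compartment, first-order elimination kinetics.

To keep the same average steady-state level, dosing rate must scale with clearance.
CL ratio = 51.3 / 100 = 0.5130
New interval (same dose) = 8.26 / 0.5130 = 16.10 h

16.10 h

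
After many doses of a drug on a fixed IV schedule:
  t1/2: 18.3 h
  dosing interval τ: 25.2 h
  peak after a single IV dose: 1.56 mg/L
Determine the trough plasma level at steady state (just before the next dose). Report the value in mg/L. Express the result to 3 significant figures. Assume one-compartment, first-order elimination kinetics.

0.977 mg/L

k = ln2 / t½ = 0.693147 / 18.3 = 0.03788 h⁻¹
e^(−kτ) = e^(−0.03788 × 25.2) = 0.3850
Accumulation ratio R = 1 / (1 − e^(−kτ)) = 1 / (1 − 0.3850) = 1.626
Steady-state trough = C₀ × R × e^(−kτ) = 1.56 × 1.626 × 0.3850 = 0.9766 mg/L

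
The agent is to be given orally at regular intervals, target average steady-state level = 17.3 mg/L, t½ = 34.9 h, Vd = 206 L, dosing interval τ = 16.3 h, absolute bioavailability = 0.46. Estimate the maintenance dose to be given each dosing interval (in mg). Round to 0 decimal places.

k = ln2 / t½ = 0.693147 / 34.9 = 0.01986 h⁻¹
CL = k × Vd = 0.01986 × 206 = 4.091 L/h
At steady state, F × (Dose/τ) = Css × CL.
Dose = Css × CL × τ / F = 17.3 × 4.091 × 16.3 / 0.46 = 2508 mg

2508 mg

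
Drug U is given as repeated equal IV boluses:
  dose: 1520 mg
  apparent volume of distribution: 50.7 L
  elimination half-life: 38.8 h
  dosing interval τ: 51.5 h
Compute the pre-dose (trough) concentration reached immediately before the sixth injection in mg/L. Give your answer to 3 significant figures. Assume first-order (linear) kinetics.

19.7 mg/L

C₀ per dose = Dose / Vd = 1520 / 50.7 = 29.98 mg/L
k = ln2 / t½ = 0.693147 / 38.8 = 0.01786 h⁻¹
Fraction remaining after one interval: r = e^(−kτ) = e^(−0.01786 × 51.5) = 0.3986
Before dose 6, 5 doses have been given (aged 1τ, 2τ, 3τ, 4τ, 5τ).
C_trough = C₀ × (r + r² + … + r^5) = C₀ × r(1−r^5)/(1−r)
        = 29.98 × 0.3986 × (1 − 0.01006) / (1 − 0.3986) = 19.67 mg/L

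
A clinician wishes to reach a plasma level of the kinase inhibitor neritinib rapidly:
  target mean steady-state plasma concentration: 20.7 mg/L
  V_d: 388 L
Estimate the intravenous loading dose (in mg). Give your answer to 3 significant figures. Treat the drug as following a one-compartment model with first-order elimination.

8030 mg

LD = Css × Vd = 20.7 × 388 = 8032 mg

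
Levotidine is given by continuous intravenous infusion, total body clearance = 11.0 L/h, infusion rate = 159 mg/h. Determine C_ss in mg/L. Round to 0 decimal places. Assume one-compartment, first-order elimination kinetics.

14 mg/L

At steady state Css = R₀ / CL = 159 / 11.00 = 14.45 mg/L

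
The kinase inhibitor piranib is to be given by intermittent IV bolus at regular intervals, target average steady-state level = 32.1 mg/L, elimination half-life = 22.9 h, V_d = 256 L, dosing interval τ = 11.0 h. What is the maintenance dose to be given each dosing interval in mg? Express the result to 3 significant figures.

k = ln2 / t½ = 0.693147 / 22.9 = 0.03027 h⁻¹
CL = k × Vd = 0.03027 × 256 = 7.749 L/h
At steady state, Dose/τ = Css × CL.
Dose = Css × CL × τ = 32.1 × 7.749 × 11.0 = 2736 mg

2740 mg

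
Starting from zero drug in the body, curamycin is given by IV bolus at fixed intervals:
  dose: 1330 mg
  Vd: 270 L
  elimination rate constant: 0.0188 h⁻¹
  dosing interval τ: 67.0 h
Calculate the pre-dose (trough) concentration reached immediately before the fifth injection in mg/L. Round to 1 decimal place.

1.9 mg/L

C₀ per dose = Dose / Vd = 1330 / 270 = 4.926 mg/L
Fraction remaining after one interval: r = e^(−kτ) = e^(−0.01880 × 67.0) = 0.2838
Before dose 5, 4 doses have been given (aged 1τ, 2τ, 3τ, 4τ).
C_trough = C₀ × (r + r² + … + r^4) = C₀ × r(1−r^4)/(1−r)
        = 4.926 × 0.2838 × (1 − 0.006487) / (1 − 0.2838) = 1.939 mg/L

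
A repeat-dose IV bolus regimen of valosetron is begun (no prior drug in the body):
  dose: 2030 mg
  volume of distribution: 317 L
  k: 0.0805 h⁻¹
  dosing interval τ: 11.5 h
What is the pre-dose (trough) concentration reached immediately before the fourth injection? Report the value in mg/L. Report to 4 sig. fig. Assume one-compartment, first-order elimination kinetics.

3.941 mg/L

C₀ per dose = Dose / Vd = 2030 / 317 = 6.404 mg/L
Fraction remaining after one interval: r = e^(−kτ) = e^(−0.08050 × 11.5) = 0.3962
Before dose 4, 3 doses have been given (aged 1τ, 2τ, 3τ).
C_trough = C₀ × (r + r² + … + r^3) = C₀ × r(1−r^3)/(1−r)
        = 6.404 × 0.3962 × (1 − 0.06219) / (1 − 0.3962) = 3.941 mg/L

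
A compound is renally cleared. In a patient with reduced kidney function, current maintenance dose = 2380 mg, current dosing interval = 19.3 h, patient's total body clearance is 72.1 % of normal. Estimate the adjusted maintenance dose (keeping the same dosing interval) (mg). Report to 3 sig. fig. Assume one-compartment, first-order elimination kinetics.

To keep the same average steady-state level, dosing rate must scale with clearance.
CL ratio = 72.1 / 100 = 0.7210
New dose (same interval) = 2380 × 0.7210 = 1716 mg

1720 mg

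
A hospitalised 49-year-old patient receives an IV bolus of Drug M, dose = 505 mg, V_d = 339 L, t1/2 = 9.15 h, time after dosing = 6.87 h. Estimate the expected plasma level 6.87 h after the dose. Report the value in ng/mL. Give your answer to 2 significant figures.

C₀ = Dose / Vd = 505.0 / 339 = 1.490 mg/L
k = ln2 / t½ = 0.693147 / 9.15 = 0.07575 h⁻¹
C = C₀ · e^(−k·t) = 1.490 × e^(−0.07575 × 6.87)
  = 1.490 × 0.5943 = 0.8855 mg/L
Convert: 0.8855 mg/L × 1000 = 885.5 ng/mL

890 ng/mL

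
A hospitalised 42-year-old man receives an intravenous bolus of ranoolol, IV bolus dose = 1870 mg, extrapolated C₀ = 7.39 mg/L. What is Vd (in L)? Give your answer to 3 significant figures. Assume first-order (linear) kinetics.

Vd = Dose / C₀ = 1870 / 7.39 = 253.0 L

253 L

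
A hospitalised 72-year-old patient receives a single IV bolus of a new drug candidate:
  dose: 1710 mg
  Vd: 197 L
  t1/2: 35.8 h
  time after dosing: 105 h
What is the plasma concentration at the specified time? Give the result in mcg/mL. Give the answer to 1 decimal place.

C₀ = Dose / Vd = 1710 / 197 = 8.680 mg/L
k = ln2 / t½ = 0.693147 / 35.8 = 0.01936 h⁻¹
C = C₀ · e^(−k·t) = 8.680 × e^(−0.01936 × 105)
  = 8.680 × 0.1310 = 1.137 mg/L
(1.137 mg/L = 1.137 mcg/mL)

1.1 mcg/mL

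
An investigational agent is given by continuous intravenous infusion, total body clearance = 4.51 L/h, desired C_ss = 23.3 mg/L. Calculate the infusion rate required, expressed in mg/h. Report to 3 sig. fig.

At steady state, infusion rate R₀ = Css × CL = 23.3 × 4.510 = 105.1 mg/h

105 mg/h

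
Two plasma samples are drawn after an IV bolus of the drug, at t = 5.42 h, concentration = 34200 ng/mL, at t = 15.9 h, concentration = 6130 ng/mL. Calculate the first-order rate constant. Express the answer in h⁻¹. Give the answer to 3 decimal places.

k = ln(C₁/C₂) / (t₂ − t₁) = ln(34200/6130) / (15.9 − 5.42)
  = 1.719 / 10.48 = 0.1640 h⁻¹

0.164 h⁻¹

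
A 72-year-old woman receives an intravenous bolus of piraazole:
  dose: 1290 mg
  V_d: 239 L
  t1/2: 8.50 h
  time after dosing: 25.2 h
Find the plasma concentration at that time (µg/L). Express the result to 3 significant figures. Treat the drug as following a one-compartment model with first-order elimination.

691 µg/L

C₀ = Dose / Vd = 1290 / 239 = 5.397 mg/L
k = ln2 / t½ = 0.693147 / 8.50 = 0.08155 h⁻¹
C = C₀ · e^(−k·t) = 5.397 × e^(−0.08155 × 25.2)
  = 5.397 × 0.1281 = 0.6914 mg/L
Convert: 0.6914 mg/L × 1000 = 691.4 µg/L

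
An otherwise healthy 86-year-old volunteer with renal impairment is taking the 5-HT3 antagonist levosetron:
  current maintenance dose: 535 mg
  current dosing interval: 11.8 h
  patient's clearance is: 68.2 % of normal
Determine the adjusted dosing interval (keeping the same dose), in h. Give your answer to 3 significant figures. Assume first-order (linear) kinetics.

17.3 h

To keep the same average steady-state level, dosing rate must scale with clearance.
CL ratio = 68.2 / 100 = 0.6820
New interval (same dose) = 11.8 / 0.6820 = 17.30 h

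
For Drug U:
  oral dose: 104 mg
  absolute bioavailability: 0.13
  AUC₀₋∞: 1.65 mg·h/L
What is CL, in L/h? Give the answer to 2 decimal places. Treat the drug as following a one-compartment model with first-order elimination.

CL = F·Dose / AUC = 0.13 × 104 / 1.65 = 8.194 L/h

8.19 L/h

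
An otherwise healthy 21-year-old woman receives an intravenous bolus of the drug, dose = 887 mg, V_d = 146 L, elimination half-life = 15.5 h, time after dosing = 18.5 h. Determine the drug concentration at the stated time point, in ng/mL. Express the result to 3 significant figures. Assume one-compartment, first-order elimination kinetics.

C₀ = Dose / Vd = 887.0 / 146 = 6.075 mg/L
k = ln2 / t½ = 0.693147 / 15.5 = 0.04472 h⁻¹
C = C₀ · e^(−k·t) = 6.075 × e^(−0.04472 × 18.5)
  = 6.075 × 0.4372 = 2.656 mg/L
Convert: 2.656 mg/L × 1000 = 2656 ng/mL

2660 ng/mL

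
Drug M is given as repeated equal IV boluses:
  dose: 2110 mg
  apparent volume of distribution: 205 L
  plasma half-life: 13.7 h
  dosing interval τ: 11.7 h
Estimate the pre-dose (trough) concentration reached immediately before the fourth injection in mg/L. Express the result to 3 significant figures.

C₀ per dose = Dose / Vd = 2110 / 205 = 10.29 mg/L
k = ln2 / t½ = 0.693147 / 13.7 = 0.05059 h⁻¹
Fraction remaining after one interval: r = e^(−kτ) = e^(−0.05059 × 11.7) = 0.5533
Before dose 4, 3 doses have been given (aged 1τ, 2τ, 3τ).
C_trough = C₀ × (r + r² + … + r^3) = C₀ × r(1−r^3)/(1−r)
        = 10.29 × 0.5533 × (1 − 0.1694) / (1 − 0.5533) = 10.59 mg/L

10.6 mg/L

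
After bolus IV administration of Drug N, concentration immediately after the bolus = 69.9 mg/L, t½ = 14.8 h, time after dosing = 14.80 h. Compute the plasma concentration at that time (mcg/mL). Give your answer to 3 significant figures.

k = ln2 / t½ = 0.693147 / 14.8 = 0.04683 h⁻¹
t / t½ = 14.80 / 14.8 = 1 half-lives
C = C₀ × (1/2)^1 = 69.90 × 0.5000 = 34.95 mg/L
(34.95 mg/L = 34.95 mcg/mL)

35.0 mcg/mL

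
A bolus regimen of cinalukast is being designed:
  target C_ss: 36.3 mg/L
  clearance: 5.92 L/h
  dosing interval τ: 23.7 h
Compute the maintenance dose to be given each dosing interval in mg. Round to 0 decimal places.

5093 mg

At steady state, Dose/τ = Css × CL.
Dose = Css × CL × τ = 36.3 × 5.920 × 23.7 = 5093 mg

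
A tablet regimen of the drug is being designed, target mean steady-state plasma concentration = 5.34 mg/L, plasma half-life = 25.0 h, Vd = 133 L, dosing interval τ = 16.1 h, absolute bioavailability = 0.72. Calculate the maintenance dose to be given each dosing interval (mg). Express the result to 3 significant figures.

440 mg

k = ln2 / t½ = 0.693147 / 25.0 = 0.02773 h⁻¹
CL = k × Vd = 0.02773 × 133 = 3.688 L/h
At steady state, F × (Dose/τ) = Css × CL.
Dose = Css × CL × τ / F = 5.34 × 3.688 × 16.1 / 0.72 = 440.4 mg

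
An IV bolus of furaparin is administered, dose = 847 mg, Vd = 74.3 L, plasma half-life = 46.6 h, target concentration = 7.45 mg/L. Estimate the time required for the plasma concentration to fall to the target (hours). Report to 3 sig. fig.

C₀ = Dose / Vd = 847.0 / 74.3 = 11.40 mg/L
k = ln2 / t½ = 0.693147 / 46.6 = 0.01487 h⁻¹
t = ln(C₀ / C) / k = ln(11.40 / 7.45) / 0.01487
  = ln(1.530) / 0.01487 = 0.4253 / 0.01487 = 28.60 h

28.6 h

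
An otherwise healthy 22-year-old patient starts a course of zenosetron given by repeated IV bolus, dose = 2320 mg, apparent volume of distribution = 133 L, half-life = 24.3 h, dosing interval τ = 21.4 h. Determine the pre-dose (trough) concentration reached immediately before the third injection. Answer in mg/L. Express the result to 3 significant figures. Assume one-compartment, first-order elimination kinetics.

14.6 mg/L

C₀ per dose = Dose / Vd = 2320 / 133 = 17.44 mg/L
k = ln2 / t½ = 0.693147 / 24.3 = 0.02852 h⁻¹
Fraction remaining after one interval: r = e^(−kτ) = e^(−0.02852 × 21.4) = 0.5432
Before dose 3, 2 doses have been given (aged 1τ, 2τ).
C_trough = C₀ × (r + r²) = 17.44 × (0.5432 + 0.2951) = 14.62 mg/L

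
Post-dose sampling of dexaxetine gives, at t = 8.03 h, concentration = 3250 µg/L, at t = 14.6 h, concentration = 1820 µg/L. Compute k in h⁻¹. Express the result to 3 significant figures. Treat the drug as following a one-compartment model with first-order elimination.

k = ln(C₁/C₂) / (t₂ − t₁) = ln(3250/1820) / (14.6 − 8.03)
  = 0.5798 / 6.570 = 0.08825 h⁻¹

0.0883 h⁻¹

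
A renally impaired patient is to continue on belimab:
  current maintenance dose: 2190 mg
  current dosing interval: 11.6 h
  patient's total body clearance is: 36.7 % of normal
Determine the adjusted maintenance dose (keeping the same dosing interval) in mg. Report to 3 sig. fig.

804 mg

To keep the same average steady-state level, dosing rate must scale with clearance.
CL ratio = 36.7 / 100 = 0.3670
New dose (same interval) = 2190 × 0.3670 = 803.7 mg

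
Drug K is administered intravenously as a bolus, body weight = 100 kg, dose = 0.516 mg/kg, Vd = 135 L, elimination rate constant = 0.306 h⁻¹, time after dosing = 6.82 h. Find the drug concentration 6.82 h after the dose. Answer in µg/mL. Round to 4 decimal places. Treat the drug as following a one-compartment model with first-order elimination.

0.0474 µg/mL

Total dose = 0.516 × 100 = 51.60 mg
C₀ = Dose / Vd = 51.60 / 135 = 0.3822 mg/L
C = C₀ · e^(−k·t) = 0.3822 × e^(−0.3060 × 6.82)
  = 0.3822 × 0.1241 = 0.04743 mg/L
(0.04743 mg/L = 0.04743 µg/mL)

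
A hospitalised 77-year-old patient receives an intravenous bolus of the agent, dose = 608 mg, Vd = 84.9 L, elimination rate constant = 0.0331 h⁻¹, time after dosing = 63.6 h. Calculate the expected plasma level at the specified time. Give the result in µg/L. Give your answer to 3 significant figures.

872 µg/L

C₀ = Dose / Vd = 608.0 / 84.9 = 7.161 mg/L
C = C₀ · e^(−k·t) = 7.161 × e^(−0.03310 × 63.6)
  = 7.161 × 0.1218 = 0.8722 mg/L
Convert: 0.8722 mg/L × 1000 = 872.2 µg/L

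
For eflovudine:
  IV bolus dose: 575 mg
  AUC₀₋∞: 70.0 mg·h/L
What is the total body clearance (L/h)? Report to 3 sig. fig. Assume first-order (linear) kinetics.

8.21 L/h

CL = Dose / AUC = 575 / 70.0 = 8.214 L/h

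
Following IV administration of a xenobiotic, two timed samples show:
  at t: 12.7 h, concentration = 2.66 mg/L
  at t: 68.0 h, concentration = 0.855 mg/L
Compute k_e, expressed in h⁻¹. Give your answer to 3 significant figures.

k = ln(C₁/C₂) / (t₂ − t₁) = ln(2.66/0.855) / (68.0 − 12.7)
  = 1.135 / 55.30 = 0.02052 h⁻¹

0.0205 h⁻¹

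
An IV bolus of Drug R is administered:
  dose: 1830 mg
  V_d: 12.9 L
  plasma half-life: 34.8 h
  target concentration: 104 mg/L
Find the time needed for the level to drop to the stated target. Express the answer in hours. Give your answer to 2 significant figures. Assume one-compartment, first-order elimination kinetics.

16 h

C₀ = Dose / Vd = 1830 / 12.9 = 141.9 mg/L
k = ln2 / t½ = 0.693147 / 34.8 = 0.01992 h⁻¹
t = ln(C₀ / C) / k = ln(141.9 / 104) / 0.01992
  = ln(1.364) / 0.01992 = 0.3104 / 0.01992 = 15.58 h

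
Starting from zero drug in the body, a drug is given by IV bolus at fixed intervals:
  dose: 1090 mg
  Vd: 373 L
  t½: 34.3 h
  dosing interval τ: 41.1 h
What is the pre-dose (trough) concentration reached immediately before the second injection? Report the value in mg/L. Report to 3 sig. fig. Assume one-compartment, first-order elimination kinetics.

C₀ per dose = Dose / Vd = 1090 / 373 = 2.922 mg/L
k = ln2 / t½ = 0.693147 / 34.3 = 0.02021 h⁻¹
Fraction remaining after one interval: r = e^(−kτ) = e^(−0.02021 × 41.1) = 0.4358
Before dose 2, 1 dose has been given (aged 1τ).
C_trough = C₀ × r = 2.922 × 0.4358 = 1.273 mg/L

1.27 mg/L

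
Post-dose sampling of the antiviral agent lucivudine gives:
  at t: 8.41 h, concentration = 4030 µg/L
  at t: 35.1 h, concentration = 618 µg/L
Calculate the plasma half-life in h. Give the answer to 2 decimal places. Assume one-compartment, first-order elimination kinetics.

9.87 h

k = ln(C₁/C₂) / (t₂ − t₁) = ln(4030/618) / (35.1 − 8.41)
  = 1.875 / 26.69 = 0.07025 h⁻¹
t½ = ln2 / k = 0.693147 / 0.07025 = 9.867 h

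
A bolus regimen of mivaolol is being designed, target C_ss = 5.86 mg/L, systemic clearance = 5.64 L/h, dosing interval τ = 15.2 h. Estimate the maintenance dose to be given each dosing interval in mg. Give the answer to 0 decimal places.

At steady state, Dose/τ = Css × CL.
Dose = Css × CL × τ = 5.86 × 5.640 × 15.2 = 502.4 mg

502 mg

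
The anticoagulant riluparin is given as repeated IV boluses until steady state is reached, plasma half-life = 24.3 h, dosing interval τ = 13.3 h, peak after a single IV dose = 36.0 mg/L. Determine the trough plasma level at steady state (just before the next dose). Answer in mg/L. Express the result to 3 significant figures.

k = ln2 / t½ = 0.693147 / 24.3 = 0.02852 h⁻¹
e^(−kτ) = e^(−0.02852 × 13.3) = 0.6843
Accumulation ratio R = 1 / (1 − e^(−kτ)) = 1 / (1 − 0.6843) = 3.168
Steady-state trough = C₀ × R × e^(−kτ) = 36.0 × 3.168 × 0.6843 = 78.04 mg/L

78.0 mg/L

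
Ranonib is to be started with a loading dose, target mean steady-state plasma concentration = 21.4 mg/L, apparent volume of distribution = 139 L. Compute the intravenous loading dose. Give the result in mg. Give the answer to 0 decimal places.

LD = Css × Vd = 21.4 × 139 = 2975 mg

2975 mg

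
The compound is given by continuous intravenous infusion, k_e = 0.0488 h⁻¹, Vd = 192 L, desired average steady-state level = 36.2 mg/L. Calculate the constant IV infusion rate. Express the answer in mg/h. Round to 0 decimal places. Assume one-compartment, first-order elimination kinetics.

339 mg/h

CL = k × Vd = 0.04880 × 192 = 9.370 L/h
At steady state, infusion rate R₀ = Css × CL = 36.2 × 9.370 = 339.2 mg/h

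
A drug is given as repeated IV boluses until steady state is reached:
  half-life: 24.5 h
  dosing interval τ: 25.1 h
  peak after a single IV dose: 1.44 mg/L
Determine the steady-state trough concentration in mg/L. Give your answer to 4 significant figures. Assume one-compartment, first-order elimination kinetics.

1.392 mg/L

k = ln2 / t½ = 0.693147 / 24.5 = 0.02829 h⁻¹
e^(−kτ) = e^(−0.02829 × 25.1) = 0.4916
Accumulation ratio R = 1 / (1 − e^(−kτ)) = 1 / (1 − 0.4916) = 1.967
Steady-state trough = C₀ × R × e^(−kτ) = 1.44 × 1.967 × 0.4916 = 1.392 mg/L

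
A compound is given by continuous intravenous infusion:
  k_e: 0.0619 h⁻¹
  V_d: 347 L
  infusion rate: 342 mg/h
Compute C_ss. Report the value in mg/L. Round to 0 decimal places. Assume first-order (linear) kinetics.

CL = k × Vd = 0.06190 × 347 = 21.48 L/h
At steady state Css = R₀ / CL = 342 / 21.48 = 15.92 mg/L

16 mg/L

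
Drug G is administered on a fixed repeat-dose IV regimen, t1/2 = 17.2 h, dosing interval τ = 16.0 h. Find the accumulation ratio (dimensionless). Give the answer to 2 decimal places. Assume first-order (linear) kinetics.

k = ln2 / t½ = 0.693147 / 17.2 = 0.04030 h⁻¹
e^(−kτ) = e^(−0.04030 × 16.0) = 0.5248
Accumulation ratio R = 1 / (1 − e^(−kτ)) = 1 / (1 − 0.5248) = 2.104

2.10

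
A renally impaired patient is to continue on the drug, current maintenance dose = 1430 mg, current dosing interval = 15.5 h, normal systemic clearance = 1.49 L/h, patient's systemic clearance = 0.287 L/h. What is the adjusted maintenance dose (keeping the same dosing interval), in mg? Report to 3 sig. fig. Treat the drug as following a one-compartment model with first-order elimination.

275 mg

To keep the same average steady-state level, dosing rate must scale with clearance.
CL ratio = 0.287 / 1.49 = 0.1926
New dose (same interval) = 1430 × 0.1926 = 275.4 mg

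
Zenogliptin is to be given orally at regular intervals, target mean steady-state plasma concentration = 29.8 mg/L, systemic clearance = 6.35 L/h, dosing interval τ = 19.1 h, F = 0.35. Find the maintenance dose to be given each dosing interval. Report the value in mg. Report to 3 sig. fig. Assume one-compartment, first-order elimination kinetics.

At steady state, F × (Dose/τ) = Css × CL.
Dose = Css × CL × τ / F = 29.8 × 6.350 × 19.1 / 0.35 = 10330 mg

10300 mg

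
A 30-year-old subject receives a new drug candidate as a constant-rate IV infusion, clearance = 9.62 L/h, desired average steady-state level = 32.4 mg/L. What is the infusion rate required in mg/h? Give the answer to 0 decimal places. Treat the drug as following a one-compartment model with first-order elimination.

At steady state, infusion rate R₀ = Css × CL = 32.4 × 9.620 = 311.7 mg/h

312 mg/h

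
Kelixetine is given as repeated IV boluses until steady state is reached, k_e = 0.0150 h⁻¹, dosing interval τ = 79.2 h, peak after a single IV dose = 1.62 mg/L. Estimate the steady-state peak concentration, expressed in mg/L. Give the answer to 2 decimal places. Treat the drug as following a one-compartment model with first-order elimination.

2.33 mg/L

e^(−kτ) = e^(−0.01500 × 79.2) = 0.3048
Accumulation ratio R = 1 / (1 − e^(−kτ)) = 1 / (1 − 0.3048) = 1.438
Steady-state peak = C₀ × R = 1.62 × 1.438 = 2.330 mg/L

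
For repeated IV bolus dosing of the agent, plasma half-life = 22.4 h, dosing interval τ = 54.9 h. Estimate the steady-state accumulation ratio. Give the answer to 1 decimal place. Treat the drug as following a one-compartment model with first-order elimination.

k = ln2 / t½ = 0.693147 / 22.4 = 0.03094 h⁻¹
e^(−kτ) = e^(−0.03094 × 54.9) = 0.1829
Accumulation ratio R = 1 / (1 − e^(−kτ)) = 1 / (1 − 0.1829) = 1.224

1.2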